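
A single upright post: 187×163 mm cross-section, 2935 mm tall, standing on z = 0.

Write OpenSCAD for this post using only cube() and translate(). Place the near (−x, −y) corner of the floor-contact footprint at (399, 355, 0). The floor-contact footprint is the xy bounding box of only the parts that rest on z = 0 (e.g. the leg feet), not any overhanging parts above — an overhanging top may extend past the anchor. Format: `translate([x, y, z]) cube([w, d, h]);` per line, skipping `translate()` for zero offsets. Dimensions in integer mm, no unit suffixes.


translate([399, 355, 0]) cube([187, 163, 2935]);


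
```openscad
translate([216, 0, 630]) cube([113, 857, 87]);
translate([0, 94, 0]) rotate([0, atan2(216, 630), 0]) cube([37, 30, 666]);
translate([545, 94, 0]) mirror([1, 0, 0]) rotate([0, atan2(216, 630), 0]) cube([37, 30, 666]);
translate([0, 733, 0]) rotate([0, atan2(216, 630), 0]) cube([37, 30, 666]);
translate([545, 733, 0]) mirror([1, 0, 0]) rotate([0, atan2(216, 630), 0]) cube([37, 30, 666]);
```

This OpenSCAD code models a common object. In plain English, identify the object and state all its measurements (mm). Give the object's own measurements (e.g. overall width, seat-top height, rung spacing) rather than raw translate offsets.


A sawhorse. A 113×857×87 mm beam (x, y, z) sits on two A-frame leg pairs. Each pair is two raked legs of 37×30 mm section (30 mm along y) splaying symmetrically in x. Each leg rises 630 mm vertically over 216 mm of horizontal reach and is 666 mm long along its own axis. Every leg's outer bottom edge rests on the floor and its outer top edge meets a bottom edge of the beam — the left legs (tilting toward +x) meet the beam's −x bottom edge, the right legs (their mirror images, tilting toward −x) meet its +x bottom edge — so the leg tops tuck under the beam, the beam's underside is 630 mm above the floor, and the feet are 545 mm apart outside-to-outside with the beam centred between them. The two leg pairs are set in 94 mm from either end of the beam.


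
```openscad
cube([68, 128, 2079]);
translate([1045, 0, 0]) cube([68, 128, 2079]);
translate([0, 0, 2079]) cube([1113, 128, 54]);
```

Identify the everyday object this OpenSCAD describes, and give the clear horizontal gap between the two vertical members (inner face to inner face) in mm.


A door frame. The clear opening width is 977 mm.

Two 2079 mm tall posts with a header on top — a door frame. The left jamb is 68 mm wide at x = 0; the right jamb starts at x = 1045. The clear opening is 1045 − 68 = 977 mm.


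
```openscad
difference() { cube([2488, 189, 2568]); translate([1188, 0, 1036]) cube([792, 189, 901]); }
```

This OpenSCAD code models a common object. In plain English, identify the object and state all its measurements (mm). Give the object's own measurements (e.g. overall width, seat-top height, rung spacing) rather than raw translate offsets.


A wall 2488 mm long (x), 189 mm thick (y), 2568 mm tall, with a rectangular window opening cut through it. The opening is 792 mm wide and 901 mm tall; its sill is at z = 1036 mm and its near (−x) edge is 1188 mm from the wall's −x end. The opening passes through the full wall thickness.


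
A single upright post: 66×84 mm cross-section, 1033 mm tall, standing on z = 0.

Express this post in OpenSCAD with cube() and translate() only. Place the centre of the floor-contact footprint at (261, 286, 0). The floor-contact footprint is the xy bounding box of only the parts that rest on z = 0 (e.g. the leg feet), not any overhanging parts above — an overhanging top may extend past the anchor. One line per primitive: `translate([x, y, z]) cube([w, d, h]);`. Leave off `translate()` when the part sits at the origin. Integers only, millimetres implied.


translate([228, 244, 0]) cube([66, 84, 1033]);


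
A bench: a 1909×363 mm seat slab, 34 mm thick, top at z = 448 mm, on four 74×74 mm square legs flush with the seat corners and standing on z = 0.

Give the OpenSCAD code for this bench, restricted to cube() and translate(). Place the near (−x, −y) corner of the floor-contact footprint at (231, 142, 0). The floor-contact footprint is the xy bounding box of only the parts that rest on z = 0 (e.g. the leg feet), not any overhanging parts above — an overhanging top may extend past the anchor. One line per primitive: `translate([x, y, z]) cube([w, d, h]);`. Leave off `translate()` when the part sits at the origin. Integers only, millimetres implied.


translate([231, 142, 414]) cube([1909, 363, 34]);
translate([231, 142, 0]) cube([74, 74, 414]);
translate([231, 431, 0]) cube([74, 74, 414]);
translate([2066, 142, 0]) cube([74, 74, 414]);
translate([2066, 431, 0]) cube([74, 74, 414]);


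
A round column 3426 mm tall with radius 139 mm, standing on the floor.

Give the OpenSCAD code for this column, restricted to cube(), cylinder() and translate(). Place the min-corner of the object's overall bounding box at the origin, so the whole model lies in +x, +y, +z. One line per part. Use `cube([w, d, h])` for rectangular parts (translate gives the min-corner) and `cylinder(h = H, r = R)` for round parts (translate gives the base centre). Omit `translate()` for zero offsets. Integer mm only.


translate([139, 139, 0]) cylinder(h = 3426, r = 139);


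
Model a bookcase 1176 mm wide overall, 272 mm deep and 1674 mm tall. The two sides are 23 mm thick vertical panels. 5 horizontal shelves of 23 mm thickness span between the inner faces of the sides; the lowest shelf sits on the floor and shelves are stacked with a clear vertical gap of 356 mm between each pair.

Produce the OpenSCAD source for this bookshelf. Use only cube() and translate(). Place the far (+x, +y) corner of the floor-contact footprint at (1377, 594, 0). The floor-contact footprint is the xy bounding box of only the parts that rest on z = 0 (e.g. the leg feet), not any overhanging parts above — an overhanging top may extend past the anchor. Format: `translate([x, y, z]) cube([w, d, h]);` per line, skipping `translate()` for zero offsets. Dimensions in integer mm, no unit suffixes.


translate([201, 322, 0]) cube([23, 272, 1674]);
translate([1354, 322, 0]) cube([23, 272, 1674]);
translate([224, 322, 0]) cube([1130, 272, 23]);
translate([224, 322, 379]) cube([1130, 272, 23]);
translate([224, 322, 758]) cube([1130, 272, 23]);
translate([224, 322, 1137]) cube([1130, 272, 23]);
translate([224, 322, 1516]) cube([1130, 272, 23]);


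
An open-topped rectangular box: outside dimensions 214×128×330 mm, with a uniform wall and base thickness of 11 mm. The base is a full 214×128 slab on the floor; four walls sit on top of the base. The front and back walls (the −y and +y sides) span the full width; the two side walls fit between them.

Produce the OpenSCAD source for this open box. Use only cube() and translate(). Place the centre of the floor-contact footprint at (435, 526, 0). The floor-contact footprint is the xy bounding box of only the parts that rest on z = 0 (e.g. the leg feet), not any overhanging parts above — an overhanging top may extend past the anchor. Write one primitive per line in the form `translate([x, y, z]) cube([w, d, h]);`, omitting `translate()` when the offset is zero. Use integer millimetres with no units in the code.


translate([328, 462, 0]) cube([214, 128, 11]);
translate([328, 462, 11]) cube([214, 11, 319]);
translate([328, 579, 11]) cube([214, 11, 319]);
translate([328, 473, 11]) cube([11, 106, 319]);
translate([531, 473, 11]) cube([11, 106, 319]);


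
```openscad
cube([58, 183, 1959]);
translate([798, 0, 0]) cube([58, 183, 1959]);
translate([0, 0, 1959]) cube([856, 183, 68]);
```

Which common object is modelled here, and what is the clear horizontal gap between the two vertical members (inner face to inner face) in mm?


A door frame. The clear opening width is 740 mm.

Two 1959 mm tall posts with a header on top — a door frame. The left jamb is 58 mm wide at x = 0; the right jamb starts at x = 798. The clear opening is 798 − 58 = 740 mm.


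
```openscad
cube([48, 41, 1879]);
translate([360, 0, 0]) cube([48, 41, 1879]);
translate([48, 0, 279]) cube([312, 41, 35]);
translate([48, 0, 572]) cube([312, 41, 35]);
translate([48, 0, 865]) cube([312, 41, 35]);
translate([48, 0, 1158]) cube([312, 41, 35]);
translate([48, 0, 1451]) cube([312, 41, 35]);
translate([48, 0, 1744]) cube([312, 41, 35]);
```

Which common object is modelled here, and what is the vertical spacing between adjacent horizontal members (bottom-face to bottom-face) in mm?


A ladder. The rung spacing is 293 mm.

Two tall 48×41 posts with 6 short bars between them — a ladder. Adjacent rungs sit at z = 279 and z = 572, so the spacing is 572 − 279 = 293 mm.


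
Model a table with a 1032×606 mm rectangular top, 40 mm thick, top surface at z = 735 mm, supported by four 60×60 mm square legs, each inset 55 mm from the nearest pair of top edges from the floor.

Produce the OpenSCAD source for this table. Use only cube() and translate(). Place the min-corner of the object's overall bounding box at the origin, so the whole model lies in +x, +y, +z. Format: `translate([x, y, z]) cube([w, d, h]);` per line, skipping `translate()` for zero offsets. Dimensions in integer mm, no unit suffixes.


// leg_h = 735 - 40 = 695
translate([0, 0, 695]) cube([1032, 606, 40]);
translate([55, 55, 0]) cube([60, 60, 695]);
translate([917, 55, 0]) cube([60, 60, 695]);
translate([55, 491, 0]) cube([60, 60, 695]);
translate([917, 491, 0]) cube([60, 60, 695]);


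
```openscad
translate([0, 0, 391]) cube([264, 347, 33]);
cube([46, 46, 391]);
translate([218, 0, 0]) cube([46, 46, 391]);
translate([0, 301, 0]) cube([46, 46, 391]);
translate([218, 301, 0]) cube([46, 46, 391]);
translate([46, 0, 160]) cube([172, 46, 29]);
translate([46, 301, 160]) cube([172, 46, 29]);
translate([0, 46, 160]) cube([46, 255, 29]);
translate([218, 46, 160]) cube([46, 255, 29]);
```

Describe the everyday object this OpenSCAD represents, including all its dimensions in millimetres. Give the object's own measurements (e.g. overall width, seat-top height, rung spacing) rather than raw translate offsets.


A four-legged stool. The seat is a 264×347×33 mm slab whose top surface is at z = 424 mm; four square legs, each 46×46 mm in cross-section, run from the floor (z = 0) to the underside of the seat, each flush with a corner of the seat. Four stretchers, 46 mm wide and 29 mm tall, connect adjacent legs with their undersides at z = 160 mm, each running between the inner faces of the legs it joins and aligned with the legs' outer faces on the other axis.


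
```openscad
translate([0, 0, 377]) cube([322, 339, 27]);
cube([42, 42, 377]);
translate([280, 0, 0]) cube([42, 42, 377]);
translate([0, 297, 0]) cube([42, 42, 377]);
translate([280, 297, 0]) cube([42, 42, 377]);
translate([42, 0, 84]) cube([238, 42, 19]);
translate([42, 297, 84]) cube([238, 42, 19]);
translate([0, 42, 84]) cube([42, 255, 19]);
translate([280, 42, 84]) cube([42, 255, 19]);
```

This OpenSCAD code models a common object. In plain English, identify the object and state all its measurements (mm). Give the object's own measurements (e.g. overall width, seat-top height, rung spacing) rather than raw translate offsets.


A four-legged stool. The seat is a 322×339×27 mm slab whose top surface is at z = 404 mm; four square legs, each 42×42 mm in cross-section, run from the floor (z = 0) to the underside of the seat, each flush with a corner of the seat. Four stretchers, 42 mm wide and 19 mm tall, connect adjacent legs with their undersides at z = 84 mm, each running between the inner faces of the legs it joins and aligned with the legs' outer faces on the other axis.


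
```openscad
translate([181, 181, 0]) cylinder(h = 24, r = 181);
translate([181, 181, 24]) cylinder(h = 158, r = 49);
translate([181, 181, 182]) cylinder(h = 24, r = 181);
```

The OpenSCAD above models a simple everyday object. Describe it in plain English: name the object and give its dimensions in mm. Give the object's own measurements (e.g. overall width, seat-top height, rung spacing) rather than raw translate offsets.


A spool: two coaxial disc flanges of radius 181 mm and thickness 24 mm, joined by a core cylinder of radius 49 mm and height 158 mm. The lower flange rests on z = 0 and the three cylinders share a vertical axis.


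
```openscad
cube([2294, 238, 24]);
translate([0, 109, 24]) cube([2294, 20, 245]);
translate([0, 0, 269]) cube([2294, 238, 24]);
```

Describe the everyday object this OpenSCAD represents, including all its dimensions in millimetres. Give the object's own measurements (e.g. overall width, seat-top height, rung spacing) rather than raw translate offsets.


An I-beam lying along x, 2294 mm long. Overall section height 293 mm. Two flanges 238 mm wide (y) and 24 mm thick, one on the floor and one at the top; a web 20 mm thick runs between them, centred on the flange width.


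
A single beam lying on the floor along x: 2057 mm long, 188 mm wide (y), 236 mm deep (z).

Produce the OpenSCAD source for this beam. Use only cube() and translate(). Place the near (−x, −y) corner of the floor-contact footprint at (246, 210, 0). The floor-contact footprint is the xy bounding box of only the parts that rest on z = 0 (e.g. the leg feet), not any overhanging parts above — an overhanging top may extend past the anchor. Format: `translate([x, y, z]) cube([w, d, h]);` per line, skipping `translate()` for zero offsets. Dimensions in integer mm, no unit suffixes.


translate([246, 210, 0]) cube([2057, 188, 236]);


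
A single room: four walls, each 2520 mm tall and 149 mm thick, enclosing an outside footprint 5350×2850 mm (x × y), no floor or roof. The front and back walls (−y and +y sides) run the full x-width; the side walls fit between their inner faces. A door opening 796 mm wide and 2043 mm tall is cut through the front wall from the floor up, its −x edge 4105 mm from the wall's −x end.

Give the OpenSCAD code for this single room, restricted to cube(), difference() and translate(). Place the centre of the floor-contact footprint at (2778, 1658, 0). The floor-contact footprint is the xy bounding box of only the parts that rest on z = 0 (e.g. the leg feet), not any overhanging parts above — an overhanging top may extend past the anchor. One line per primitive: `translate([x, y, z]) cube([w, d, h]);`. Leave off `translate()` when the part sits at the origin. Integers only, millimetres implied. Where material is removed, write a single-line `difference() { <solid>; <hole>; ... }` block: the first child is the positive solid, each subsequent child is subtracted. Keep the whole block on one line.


difference() { translate([103, 233, 0]) cube([5350, 149, 2520]); translate([4208, 233, 0]) cube([796, 149, 2043]); }
translate([103, 2934, 0]) cube([5350, 149, 2520]);
translate([103, 382, 0]) cube([149, 2552, 2520]);
translate([5304, 382, 0]) cube([149, 2552, 2520]);


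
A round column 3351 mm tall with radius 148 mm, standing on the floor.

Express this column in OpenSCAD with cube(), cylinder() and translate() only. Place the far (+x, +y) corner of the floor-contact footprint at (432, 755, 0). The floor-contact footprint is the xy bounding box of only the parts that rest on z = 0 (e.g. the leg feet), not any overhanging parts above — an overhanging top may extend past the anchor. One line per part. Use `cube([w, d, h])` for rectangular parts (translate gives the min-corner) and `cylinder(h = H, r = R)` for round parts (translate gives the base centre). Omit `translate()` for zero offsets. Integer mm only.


translate([284, 607, 0]) cylinder(h = 3351, r = 148);


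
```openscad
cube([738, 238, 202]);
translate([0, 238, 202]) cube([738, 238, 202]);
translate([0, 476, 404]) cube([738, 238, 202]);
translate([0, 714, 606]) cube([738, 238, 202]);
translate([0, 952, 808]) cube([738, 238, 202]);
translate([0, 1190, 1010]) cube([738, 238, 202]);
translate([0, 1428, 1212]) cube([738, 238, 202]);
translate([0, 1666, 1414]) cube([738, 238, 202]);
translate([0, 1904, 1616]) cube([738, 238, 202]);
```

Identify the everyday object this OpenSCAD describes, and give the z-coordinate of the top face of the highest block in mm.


A staircase. The total rise is 1818 mm.

9 identical blocks, each offset up and back from the previous — a staircase. Each step is 202 mm tall and there are 9 of them, so the total rise is 9 × 202 = 1818 mm.


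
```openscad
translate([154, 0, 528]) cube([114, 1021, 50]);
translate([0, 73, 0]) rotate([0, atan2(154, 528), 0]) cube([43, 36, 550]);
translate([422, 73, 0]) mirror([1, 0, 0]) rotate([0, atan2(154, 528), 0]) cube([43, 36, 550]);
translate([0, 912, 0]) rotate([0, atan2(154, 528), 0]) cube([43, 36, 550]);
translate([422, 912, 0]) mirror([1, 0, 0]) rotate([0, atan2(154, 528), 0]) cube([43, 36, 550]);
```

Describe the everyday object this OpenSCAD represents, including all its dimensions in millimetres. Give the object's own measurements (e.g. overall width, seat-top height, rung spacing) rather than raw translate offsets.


A sawhorse. A 114×1021×50 mm beam (x, y, z) sits on two A-frame leg pairs. Each pair is two raked legs of 43×36 mm section (36 mm along y) splaying symmetrically in x. Each leg rises 528 mm vertically over 154 mm of horizontal reach and is 550 mm long along its own axis. Every leg's outer bottom edge rests on the floor and its outer top edge meets a bottom edge of the beam — the left legs (tilting toward +x) meet the beam's −x bottom edge, the right legs (their mirror images, tilting toward −x) meet its +x bottom edge — so the leg tops tuck under the beam, the beam's underside is 528 mm above the floor, and the feet are 422 mm apart outside-to-outside with the beam centred between them. The two leg pairs are set in 73 mm from either end of the beam.


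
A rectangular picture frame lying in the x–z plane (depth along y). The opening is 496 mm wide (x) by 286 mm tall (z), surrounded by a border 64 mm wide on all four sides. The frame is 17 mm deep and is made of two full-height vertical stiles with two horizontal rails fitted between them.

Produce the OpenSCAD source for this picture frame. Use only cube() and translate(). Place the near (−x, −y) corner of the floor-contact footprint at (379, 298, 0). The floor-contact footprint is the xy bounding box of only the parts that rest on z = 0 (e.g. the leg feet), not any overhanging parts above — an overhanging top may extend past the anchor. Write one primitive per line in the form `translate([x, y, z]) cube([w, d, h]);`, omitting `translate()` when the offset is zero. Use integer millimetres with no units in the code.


translate([379, 298, 0]) cube([64, 17, 414]);
translate([939, 298, 0]) cube([64, 17, 414]);
translate([443, 298, 0]) cube([496, 17, 64]);
translate([443, 298, 350]) cube([496, 17, 64]);


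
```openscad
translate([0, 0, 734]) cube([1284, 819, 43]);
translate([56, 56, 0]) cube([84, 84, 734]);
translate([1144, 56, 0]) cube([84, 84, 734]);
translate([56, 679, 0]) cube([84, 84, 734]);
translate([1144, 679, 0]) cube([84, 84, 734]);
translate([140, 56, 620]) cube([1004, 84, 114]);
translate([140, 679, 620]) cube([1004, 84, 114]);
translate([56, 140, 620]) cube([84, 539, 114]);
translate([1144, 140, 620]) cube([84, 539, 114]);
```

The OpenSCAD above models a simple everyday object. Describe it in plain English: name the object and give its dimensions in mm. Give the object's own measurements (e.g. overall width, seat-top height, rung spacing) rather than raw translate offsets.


A table: top 1284 mm (x) × 819 mm (y), 43 mm thick, upper face at z = 777 mm, on four 84×84 mm square legs, each inset 56 mm from the nearest pair of top edges from z = 0 to the bottom of the top. Four apron rails, 84 mm thick and 114 mm tall, run between adjacent legs with their top edges flush with the underside of the top and their outer faces flush with the legs' outer faces.


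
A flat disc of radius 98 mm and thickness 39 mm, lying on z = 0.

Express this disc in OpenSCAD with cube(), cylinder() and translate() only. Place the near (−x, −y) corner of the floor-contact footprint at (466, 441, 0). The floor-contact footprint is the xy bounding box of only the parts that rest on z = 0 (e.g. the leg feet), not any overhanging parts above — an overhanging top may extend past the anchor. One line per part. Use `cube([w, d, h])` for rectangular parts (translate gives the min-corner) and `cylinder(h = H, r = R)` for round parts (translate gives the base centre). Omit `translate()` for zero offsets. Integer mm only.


translate([564, 539, 0]) cylinder(h = 39, r = 98);


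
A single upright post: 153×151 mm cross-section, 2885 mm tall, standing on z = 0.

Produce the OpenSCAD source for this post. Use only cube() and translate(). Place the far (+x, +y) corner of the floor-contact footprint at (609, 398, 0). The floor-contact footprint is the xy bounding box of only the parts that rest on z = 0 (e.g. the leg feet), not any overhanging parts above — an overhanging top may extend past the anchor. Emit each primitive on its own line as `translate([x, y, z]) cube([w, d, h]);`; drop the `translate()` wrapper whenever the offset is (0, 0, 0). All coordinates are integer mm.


translate([456, 247, 0]) cube([153, 151, 2885]);


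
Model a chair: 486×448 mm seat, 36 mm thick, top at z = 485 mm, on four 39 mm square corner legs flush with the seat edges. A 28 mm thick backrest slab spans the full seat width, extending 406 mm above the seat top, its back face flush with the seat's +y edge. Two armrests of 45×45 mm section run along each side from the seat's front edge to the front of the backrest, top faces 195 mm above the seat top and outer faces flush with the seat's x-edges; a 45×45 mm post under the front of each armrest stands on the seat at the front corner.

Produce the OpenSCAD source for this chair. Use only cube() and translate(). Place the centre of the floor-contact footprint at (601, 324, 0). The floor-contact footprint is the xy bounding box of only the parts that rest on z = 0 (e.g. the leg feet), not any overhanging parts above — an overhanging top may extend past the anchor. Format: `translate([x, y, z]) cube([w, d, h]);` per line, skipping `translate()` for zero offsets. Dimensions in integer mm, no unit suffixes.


// leg_h = 485 - 36 = 449
// arm post h = 195 - 45 = 150
translate([358, 100, 449]) cube([486, 448, 36]);
translate([358, 100, 0]) cube([39, 39, 449]);
translate([805, 100, 0]) cube([39, 39, 449]);
translate([358, 509, 0]) cube([39, 39, 449]);
translate([805, 509, 0]) cube([39, 39, 449]);
translate([358, 520, 485]) cube([486, 28, 406]);
translate([358, 100, 635]) cube([45, 420, 45]);
translate([799, 100, 635]) cube([45, 420, 45]);
translate([358, 100, 485]) cube([45, 45, 150]);
translate([799, 100, 485]) cube([45, 45, 150]);


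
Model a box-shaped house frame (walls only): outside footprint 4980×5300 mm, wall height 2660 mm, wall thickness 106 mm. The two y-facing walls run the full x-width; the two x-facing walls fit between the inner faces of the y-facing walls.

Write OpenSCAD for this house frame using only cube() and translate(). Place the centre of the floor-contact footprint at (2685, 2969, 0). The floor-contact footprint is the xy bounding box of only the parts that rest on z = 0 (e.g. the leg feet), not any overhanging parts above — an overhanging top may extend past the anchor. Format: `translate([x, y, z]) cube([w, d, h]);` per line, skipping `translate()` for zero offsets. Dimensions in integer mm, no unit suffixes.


translate([195, 319, 0]) cube([4980, 106, 2660]);
translate([195, 5513, 0]) cube([4980, 106, 2660]);
translate([195, 425, 0]) cube([106, 5088, 2660]);
translate([5069, 425, 0]) cube([106, 5088, 2660]);


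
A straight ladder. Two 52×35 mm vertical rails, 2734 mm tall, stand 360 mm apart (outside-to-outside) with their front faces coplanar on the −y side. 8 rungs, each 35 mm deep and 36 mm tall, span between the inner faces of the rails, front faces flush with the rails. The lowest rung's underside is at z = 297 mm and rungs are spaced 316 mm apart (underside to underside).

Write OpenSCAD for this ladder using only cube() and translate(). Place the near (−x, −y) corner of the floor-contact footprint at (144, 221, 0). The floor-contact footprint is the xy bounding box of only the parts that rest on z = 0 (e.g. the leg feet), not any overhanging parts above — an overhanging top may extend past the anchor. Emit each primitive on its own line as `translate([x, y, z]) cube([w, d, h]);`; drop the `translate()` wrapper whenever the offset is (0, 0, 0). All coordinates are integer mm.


// rung span = 360 - 2*52 = 256
// rung[k] z = 297 + k*316
translate([144, 221, 0]) cube([52, 35, 2734]);
translate([452, 221, 0]) cube([52, 35, 2734]);
translate([196, 221, 297]) cube([256, 35, 36]);
translate([196, 221, 613]) cube([256, 35, 36]);
translate([196, 221, 929]) cube([256, 35, 36]);
translate([196, 221, 1245]) cube([256, 35, 36]);
translate([196, 221, 1561]) cube([256, 35, 36]);
translate([196, 221, 1877]) cube([256, 35, 36]);
translate([196, 221, 2193]) cube([256, 35, 36]);
translate([196, 221, 2509]) cube([256, 35, 36]);


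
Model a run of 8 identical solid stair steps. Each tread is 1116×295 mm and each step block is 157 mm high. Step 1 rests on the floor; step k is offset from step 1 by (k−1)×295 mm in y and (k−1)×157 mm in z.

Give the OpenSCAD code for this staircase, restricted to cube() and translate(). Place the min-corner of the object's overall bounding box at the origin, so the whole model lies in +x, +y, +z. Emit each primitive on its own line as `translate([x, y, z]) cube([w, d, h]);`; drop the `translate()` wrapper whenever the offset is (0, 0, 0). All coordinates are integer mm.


cube([1116, 295, 157]);
translate([0, 295, 157]) cube([1116, 295, 157]);
translate([0, 590, 314]) cube([1116, 295, 157]);
translate([0, 885, 471]) cube([1116, 295, 157]);
translate([0, 1180, 628]) cube([1116, 295, 157]);
translate([0, 1475, 785]) cube([1116, 295, 157]);
translate([0, 1770, 942]) cube([1116, 295, 157]);
translate([0, 2065, 1099]) cube([1116, 295, 157]);


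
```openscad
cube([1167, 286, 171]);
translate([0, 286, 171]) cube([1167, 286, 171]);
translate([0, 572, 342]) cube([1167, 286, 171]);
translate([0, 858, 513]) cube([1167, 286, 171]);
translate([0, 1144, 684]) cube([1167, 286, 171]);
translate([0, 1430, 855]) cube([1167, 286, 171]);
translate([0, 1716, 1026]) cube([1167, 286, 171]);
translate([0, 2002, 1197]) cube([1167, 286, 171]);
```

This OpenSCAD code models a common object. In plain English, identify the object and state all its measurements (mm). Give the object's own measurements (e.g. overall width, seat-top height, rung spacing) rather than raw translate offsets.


A straight staircase of 8 solid steps. Each step is 1167 mm wide (x), 286 mm deep (y, the going) and 171 mm tall (the rise). The first step rests on the floor; each subsequent step sits one going further in +y and one rise higher in +z, directly behind and above the previous step with no overlap.


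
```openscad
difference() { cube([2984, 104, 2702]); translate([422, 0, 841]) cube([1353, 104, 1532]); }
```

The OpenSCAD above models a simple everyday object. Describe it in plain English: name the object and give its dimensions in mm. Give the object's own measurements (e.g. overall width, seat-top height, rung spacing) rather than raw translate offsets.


A wall 2984 mm long (x), 104 mm thick (y), 2702 mm tall, with a rectangular window opening cut through it. The opening is 1353 mm wide and 1532 mm tall; its sill is at z = 841 mm and its near (−x) edge is 422 mm from the wall's −x end. The opening passes through the full wall thickness.


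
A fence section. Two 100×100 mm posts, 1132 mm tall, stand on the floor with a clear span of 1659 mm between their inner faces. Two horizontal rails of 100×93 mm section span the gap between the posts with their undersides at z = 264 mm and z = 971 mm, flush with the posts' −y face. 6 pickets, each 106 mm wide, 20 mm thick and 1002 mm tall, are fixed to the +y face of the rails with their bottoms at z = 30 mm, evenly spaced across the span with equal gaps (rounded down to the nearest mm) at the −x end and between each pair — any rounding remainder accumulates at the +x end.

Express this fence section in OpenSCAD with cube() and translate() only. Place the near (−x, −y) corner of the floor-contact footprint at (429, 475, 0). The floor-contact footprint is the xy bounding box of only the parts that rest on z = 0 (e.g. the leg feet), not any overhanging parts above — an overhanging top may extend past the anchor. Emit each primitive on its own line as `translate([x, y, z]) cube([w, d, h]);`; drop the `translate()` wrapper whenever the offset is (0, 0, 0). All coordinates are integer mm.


translate([429, 475, 0]) cube([100, 100, 1132]);
translate([2188, 475, 0]) cube([100, 100, 1132]);
translate([529, 475, 264]) cube([1659, 100, 93]);
translate([529, 475, 971]) cube([1659, 100, 93]);
translate([675, 575, 30]) cube([106, 20, 1002]);
translate([927, 575, 30]) cube([106, 20, 1002]);
translate([1179, 575, 30]) cube([106, 20, 1002]);
translate([1431, 575, 30]) cube([106, 20, 1002]);
translate([1683, 575, 30]) cube([106, 20, 1002]);
translate([1935, 575, 30]) cube([106, 20, 1002]);


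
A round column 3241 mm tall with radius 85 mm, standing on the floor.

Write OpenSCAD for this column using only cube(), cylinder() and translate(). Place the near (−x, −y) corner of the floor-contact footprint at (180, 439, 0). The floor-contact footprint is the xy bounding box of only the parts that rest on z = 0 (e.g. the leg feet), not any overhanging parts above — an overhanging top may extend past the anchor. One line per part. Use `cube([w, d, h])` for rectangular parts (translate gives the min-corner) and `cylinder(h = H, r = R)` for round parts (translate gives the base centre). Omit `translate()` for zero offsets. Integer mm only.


translate([265, 524, 0]) cylinder(h = 3241, r = 85);


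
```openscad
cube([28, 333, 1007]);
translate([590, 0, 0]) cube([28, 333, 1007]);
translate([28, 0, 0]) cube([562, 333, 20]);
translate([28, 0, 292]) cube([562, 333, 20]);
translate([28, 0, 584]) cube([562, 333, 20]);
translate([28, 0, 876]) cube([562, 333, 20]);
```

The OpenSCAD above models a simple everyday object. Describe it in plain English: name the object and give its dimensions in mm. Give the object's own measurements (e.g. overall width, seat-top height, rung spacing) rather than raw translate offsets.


An open bookshelf. Two side panels, each 28 mm thick, 333 mm deep and 1007 mm tall, stand 618 mm apart (outside-to-outside). Between them sit 4 shelves, each 20 mm thick and 333 mm deep, spanning the full gap between the sides. The bottom shelf rests on the floor (its underside at z = 0) and the clear gap between one shelf's top and the next shelf's underside is 272 mm.


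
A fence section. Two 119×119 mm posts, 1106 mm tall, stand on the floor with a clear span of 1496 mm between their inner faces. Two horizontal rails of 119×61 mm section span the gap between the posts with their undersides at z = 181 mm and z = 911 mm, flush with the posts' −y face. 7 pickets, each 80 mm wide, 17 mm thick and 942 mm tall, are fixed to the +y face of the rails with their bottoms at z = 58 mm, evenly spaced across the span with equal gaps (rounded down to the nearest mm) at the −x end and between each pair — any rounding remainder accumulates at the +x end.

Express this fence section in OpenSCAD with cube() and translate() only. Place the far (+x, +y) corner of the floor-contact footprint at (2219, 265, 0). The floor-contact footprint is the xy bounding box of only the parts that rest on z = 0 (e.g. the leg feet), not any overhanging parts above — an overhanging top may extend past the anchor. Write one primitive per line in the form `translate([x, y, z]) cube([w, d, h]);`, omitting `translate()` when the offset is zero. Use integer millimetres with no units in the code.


translate([485, 146, 0]) cube([119, 119, 1106]);
translate([2100, 146, 0]) cube([119, 119, 1106]);
translate([604, 146, 181]) cube([1496, 119, 61]);
translate([604, 146, 911]) cube([1496, 119, 61]);
translate([721, 265, 58]) cube([80, 17, 942]);
translate([918, 265, 58]) cube([80, 17, 942]);
translate([1115, 265, 58]) cube([80, 17, 942]);
translate([1312, 265, 58]) cube([80, 17, 942]);
translate([1509, 265, 58]) cube([80, 17, 942]);
translate([1706, 265, 58]) cube([80, 17, 942]);
translate([1903, 265, 58]) cube([80, 17, 942]);


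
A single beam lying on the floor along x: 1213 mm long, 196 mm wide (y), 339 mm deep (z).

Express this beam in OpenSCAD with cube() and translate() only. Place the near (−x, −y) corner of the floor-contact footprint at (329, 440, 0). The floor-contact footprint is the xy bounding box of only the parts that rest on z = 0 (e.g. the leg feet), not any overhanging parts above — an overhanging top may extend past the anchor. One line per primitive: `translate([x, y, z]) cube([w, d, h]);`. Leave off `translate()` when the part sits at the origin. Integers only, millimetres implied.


translate([329, 440, 0]) cube([1213, 196, 339]);


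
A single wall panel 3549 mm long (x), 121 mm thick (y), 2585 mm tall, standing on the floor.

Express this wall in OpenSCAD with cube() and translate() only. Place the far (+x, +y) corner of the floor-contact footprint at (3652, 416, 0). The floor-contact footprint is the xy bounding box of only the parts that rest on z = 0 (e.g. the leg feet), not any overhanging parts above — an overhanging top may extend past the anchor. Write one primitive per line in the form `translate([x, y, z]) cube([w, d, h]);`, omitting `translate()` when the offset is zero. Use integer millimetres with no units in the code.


translate([103, 295, 0]) cube([3549, 121, 2585]);


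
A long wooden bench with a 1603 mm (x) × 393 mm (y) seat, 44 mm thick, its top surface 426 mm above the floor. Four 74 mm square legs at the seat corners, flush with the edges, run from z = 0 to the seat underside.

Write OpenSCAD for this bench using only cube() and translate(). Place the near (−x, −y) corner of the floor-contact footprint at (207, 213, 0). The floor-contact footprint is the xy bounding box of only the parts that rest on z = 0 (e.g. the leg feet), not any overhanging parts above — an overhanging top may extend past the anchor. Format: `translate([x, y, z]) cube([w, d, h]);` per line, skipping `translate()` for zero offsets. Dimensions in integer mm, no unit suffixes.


translate([207, 213, 382]) cube([1603, 393, 44]);
translate([207, 213, 0]) cube([74, 74, 382]);
translate([207, 532, 0]) cube([74, 74, 382]);
translate([1736, 213, 0]) cube([74, 74, 382]);
translate([1736, 532, 0]) cube([74, 74, 382]);


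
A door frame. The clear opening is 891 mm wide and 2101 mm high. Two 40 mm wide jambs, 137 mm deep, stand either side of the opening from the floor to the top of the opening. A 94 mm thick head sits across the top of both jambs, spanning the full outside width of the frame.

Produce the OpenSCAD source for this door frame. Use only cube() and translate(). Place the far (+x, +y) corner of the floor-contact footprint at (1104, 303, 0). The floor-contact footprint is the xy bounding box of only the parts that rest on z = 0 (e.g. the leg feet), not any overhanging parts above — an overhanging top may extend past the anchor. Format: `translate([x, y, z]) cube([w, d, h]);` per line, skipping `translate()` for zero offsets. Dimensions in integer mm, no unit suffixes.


translate([133, 166, 0]) cube([40, 137, 2101]);
translate([1064, 166, 0]) cube([40, 137, 2101]);
translate([133, 166, 2101]) cube([971, 137, 94]);


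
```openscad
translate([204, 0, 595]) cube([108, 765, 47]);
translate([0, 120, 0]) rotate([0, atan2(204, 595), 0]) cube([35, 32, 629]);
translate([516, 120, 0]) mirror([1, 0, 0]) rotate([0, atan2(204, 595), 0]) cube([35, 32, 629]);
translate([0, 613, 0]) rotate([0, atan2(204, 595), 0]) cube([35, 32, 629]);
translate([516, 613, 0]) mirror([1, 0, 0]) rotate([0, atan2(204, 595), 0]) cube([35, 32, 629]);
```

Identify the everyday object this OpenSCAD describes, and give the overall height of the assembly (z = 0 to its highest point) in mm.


A sawhorse. The overall height is 642 mm.

A beam across two mirrored pairs of raked legs — a sawhorse. The beam's underside is at z = 595 (matching the legs' vertical rise in atan2(204, 595)) and the beam is 47 mm tall, so its top is at 595 + 47 = 642 mm. The raked legs top out at the beam's underside, so that is the highest point.


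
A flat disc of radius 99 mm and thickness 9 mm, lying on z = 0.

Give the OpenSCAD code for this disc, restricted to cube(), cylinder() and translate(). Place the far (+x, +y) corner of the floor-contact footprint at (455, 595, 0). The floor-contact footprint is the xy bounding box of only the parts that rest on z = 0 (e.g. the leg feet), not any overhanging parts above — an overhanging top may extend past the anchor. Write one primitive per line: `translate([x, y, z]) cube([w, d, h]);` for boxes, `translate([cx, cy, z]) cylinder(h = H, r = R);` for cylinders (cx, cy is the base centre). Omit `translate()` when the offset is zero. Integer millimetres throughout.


translate([356, 496, 0]) cylinder(h = 9, r = 99);


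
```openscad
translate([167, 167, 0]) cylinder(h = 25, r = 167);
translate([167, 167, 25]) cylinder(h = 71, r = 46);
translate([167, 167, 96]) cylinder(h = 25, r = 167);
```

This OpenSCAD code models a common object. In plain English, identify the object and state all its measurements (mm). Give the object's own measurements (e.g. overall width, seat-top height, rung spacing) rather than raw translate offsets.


A spool: two coaxial disc flanges of radius 167 mm and thickness 25 mm, joined by a core cylinder of radius 46 mm and height 71 mm. The lower flange rests on z = 0 and the three cylinders share a vertical axis.


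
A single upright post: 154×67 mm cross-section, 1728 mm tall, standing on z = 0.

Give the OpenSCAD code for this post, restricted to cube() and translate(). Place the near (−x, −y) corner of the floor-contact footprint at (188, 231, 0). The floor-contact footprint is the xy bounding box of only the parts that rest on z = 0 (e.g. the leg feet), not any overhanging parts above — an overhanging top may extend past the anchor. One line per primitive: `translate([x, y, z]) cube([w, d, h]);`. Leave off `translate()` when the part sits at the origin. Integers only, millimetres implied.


translate([188, 231, 0]) cube([154, 67, 1728]);


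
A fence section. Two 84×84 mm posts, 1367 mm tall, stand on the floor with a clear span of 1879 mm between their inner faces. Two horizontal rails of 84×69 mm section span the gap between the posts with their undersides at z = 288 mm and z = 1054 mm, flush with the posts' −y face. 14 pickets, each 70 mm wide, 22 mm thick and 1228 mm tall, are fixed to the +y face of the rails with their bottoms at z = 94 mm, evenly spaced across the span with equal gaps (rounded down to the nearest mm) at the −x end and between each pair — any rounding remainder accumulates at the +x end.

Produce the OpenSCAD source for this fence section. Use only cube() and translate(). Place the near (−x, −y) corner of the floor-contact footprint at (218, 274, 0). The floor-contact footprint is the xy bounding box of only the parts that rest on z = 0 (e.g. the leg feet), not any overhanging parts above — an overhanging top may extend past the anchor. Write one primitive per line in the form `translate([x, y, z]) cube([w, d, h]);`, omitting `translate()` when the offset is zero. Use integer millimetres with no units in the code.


translate([218, 274, 0]) cube([84, 84, 1367]);
translate([2181, 274, 0]) cube([84, 84, 1367]);
translate([302, 274, 288]) cube([1879, 84, 69]);
translate([302, 274, 1054]) cube([1879, 84, 69]);
translate([361, 358, 94]) cube([70, 22, 1228]);
translate([490, 358, 94]) cube([70, 22, 1228]);
translate([619, 358, 94]) cube([70, 22, 1228]);
translate([748, 358, 94]) cube([70, 22, 1228]);
translate([877, 358, 94]) cube([70, 22, 1228]);
translate([1006, 358, 94]) cube([70, 22, 1228]);
translate([1135, 358, 94]) cube([70, 22, 1228]);
translate([1264, 358, 94]) cube([70, 22, 1228]);
translate([1393, 358, 94]) cube([70, 22, 1228]);
translate([1522, 358, 94]) cube([70, 22, 1228]);
translate([1651, 358, 94]) cube([70, 22, 1228]);
translate([1780, 358, 94]) cube([70, 22, 1228]);
translate([1909, 358, 94]) cube([70, 22, 1228]);
translate([2038, 358, 94]) cube([70, 22, 1228]);
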